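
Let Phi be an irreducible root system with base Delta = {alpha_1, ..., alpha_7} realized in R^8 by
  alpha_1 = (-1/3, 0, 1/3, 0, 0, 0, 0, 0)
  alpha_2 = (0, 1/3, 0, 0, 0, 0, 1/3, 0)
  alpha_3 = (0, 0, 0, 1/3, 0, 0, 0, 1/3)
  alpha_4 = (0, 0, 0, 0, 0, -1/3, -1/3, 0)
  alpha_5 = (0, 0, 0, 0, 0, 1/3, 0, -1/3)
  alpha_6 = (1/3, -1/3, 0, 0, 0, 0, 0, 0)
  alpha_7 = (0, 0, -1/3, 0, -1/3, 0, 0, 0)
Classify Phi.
type A_7

Compute the Cartan integers a_ij = 2(alpha_i, alpha_j)/(alpha_j, alpha_j); the resulting 7x7 Cartan matrix is
[[2, 0, 0, 0, 0, -1, -1], [0, 2, 0, -1, 0, -1, 0], [0, 0, 2, 0, -1, 0, 0], [0, -1, 0, 2, -1, 0, 0], [0, 0, -1, -1, 2, 0, 0], [-1, -1, 0, 0, 0, 2, 0], [-1, 0, 0, 0, 0, 0, 2]].
All simple roots have the same length, so the diagram is simply laced. The associated Dynkin diagram is a chain of 7 nodes with single edges (A_7), so the type is A_7 (the algebra sl(8)).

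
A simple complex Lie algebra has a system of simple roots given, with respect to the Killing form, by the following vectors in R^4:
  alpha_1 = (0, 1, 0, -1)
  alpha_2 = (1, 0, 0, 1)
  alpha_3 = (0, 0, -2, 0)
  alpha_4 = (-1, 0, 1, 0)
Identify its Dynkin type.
C_4

Compute the Cartan integers a_ij = 2(alpha_i, alpha_j)/(alpha_j, alpha_j); the resulting 4x4 Cartan matrix is
[[2, -1, 0, 0], [-1, 2, 0, -1], [0, 0, 2, -2], [0, -1, -1, 2]].
The roots have two lengths (squared-length ratio 2:1); the short ones are alpha_{1,2,4}. The associated Dynkin diagram is a chain of 4 nodes with a double edge at one end; the terminal node there is the unique long simple root (C_4), so the type is C_4 (the algebra sp(8)).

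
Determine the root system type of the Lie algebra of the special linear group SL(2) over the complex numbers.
A_1 (sl(2))

This is sl(2), which has dimension 2^2 - 1 = 3 and rank 2 - 1 = 1 (a Cartan subalgebra is the diagonal traceless matrices). In the classification of classical Lie algebras, the special linear algebra sl(n+1) has type A_n; here n = 1, so the Dynkin diagram is a chain of 1 nodes with single edges (A_1). Hence the type is A_1.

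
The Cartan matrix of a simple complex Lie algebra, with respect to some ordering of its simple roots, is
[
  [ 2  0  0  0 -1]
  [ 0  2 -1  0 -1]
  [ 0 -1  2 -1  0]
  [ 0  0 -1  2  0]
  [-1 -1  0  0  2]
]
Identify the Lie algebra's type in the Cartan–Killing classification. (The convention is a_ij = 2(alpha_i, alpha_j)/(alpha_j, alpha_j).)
The matrix has rank 5 with 2's on the diagonal. Reading the off-diagonal entries as Dynkin edges (a single edge where a_ij = a_ji = -1; a double or triple edge where a_ij * a_ji = 2 or 3), the diagram is a chain of 5 nodes with single edges (A_5). One simple-root ordering that puts it in standard form is (alpha_4, alpha_3, alpha_2, alpha_5, alpha_1). So the algebra is type A_5, i.e. sl(6).

type A_5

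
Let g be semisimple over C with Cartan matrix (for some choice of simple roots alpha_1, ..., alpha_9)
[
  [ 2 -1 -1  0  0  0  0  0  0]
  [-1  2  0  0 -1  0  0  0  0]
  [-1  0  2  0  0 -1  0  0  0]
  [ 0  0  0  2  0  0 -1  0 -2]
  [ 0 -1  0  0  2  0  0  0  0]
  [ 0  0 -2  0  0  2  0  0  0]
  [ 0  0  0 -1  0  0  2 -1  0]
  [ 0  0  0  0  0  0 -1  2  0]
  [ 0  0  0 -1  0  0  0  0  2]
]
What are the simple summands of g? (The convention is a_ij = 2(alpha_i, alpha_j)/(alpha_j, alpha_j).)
B4 ⊕ C5

The diagram associated to this matrix has two connected components: the simple roots {alpha_4, alpha_7, alpha_8, alpha_9} form a chain of 4 nodes with a double edge at one end; the terminal node there is the unique short simple root (B_4), and {alpha_1, alpha_2, alpha_3, alpha_5, alpha_6} form a chain of 5 nodes with a double edge at one end; the terminal node there is the unique long simple root (C_5). A semisimple Lie algebra decomposes uniquely as the direct sum of simple ideals, one per connected component of its Dynkin diagram, so g ≅ B_4 ⊕ C_5 (dimension 36 + 55 = 91).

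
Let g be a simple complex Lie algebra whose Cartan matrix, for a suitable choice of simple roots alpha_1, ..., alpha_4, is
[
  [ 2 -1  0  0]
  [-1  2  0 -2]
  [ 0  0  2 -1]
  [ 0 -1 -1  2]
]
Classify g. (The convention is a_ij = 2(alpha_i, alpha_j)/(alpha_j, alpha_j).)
F_4

The matrix has rank 4 with 2's on the diagonal. Reading the off-diagonal entries as Dynkin edges (a single edge where a_ij = a_ji = -1; a double or triple edge where a_ij * a_ji = 2 or 3), the diagram is a chain of 4 nodes with a double edge between the middle two (F_4). One simple-root ordering that puts it in standard form is (alpha_1, alpha_2, alpha_4, alpha_3). So the algebra is type F_4.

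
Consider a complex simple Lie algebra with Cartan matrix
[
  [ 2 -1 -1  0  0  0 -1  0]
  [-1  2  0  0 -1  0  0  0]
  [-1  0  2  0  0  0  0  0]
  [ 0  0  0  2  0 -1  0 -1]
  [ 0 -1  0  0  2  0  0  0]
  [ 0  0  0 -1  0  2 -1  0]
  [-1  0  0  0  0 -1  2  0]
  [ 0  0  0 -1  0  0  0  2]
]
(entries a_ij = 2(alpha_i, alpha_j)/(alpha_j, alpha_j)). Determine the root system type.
E_8

The matrix has rank 8 with 2's on the diagonal. Reading the off-diagonal entries as Dynkin edges (a single edge where a_ij = a_ji = -1; a double or triple edge where a_ij * a_ji = 2 or 3), the diagram is a chain of 7 nodes with one extra node attached to the third node from one end (E_8). One simple-root ordering that puts it in standard form is (alpha_5, alpha_3, alpha_2, alpha_1, alpha_7, alpha_6, alpha_4, alpha_8). So the algebra is type E_8.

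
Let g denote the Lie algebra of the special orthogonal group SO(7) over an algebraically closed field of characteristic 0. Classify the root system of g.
This is so(7) with 7 odd, which has dimension 7(7-1)/2 = 21 and rank (7-1)/2 = 3. In the classification of classical Lie algebras, the orthogonal algebra so(2n+1) in an odd number of variables has type B_n; here n = 3, so the Dynkin diagram is a chain of 3 nodes with a double edge at one end; the terminal node there is the unique short simple root (B_3). Hence the type is B_3.

B_3 (so(7))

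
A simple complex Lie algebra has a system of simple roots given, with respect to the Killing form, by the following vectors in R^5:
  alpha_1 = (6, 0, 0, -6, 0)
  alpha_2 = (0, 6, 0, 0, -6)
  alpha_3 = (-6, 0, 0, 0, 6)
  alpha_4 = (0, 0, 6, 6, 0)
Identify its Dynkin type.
Compute the Cartan integers a_ij = 2(alpha_i, alpha_j)/(alpha_j, alpha_j); the resulting 4x4 Cartan matrix is
[[2, 0, -1, -1], [0, 2, -1, 0], [-1, -1, 2, 0], [-1, 0, 0, 2]].
All simple roots have the same length, so the diagram is simply laced. The associated Dynkin diagram is a chain of 4 nodes with single edges (A_4), so the type is A_4 (the algebra sl(5)).

A_4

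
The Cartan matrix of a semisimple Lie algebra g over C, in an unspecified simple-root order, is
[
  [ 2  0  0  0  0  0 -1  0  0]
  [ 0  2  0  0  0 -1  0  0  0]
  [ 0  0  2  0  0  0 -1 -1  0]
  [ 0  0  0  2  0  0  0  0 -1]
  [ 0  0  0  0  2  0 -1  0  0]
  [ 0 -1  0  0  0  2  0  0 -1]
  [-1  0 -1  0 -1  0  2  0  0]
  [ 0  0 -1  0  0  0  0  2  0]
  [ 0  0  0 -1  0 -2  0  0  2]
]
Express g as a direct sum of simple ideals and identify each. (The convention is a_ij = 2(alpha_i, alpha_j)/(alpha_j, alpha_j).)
type D_5 ⊕ type F_4

The diagram associated to this matrix has two connected components: the simple roots {alpha_1, alpha_3, alpha_5, alpha_7, alpha_8} form a chain of 3 nodes with a fork of two nodes at one end (D_5), and {alpha_2, alpha_4, alpha_6, alpha_9} form a chain of 4 nodes with a double edge between the middle two (F_4). A semisimple Lie algebra decomposes uniquely as the direct sum of simple ideals, one per connected component of its Dynkin diagram, so g ≅ D_5 ⊕ F_4 (dimension 45 + 52 = 97).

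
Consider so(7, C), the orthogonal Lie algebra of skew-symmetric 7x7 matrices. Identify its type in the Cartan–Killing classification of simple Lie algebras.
B_3 (so(7))

This is so(7) with 7 odd, which has dimension 7(7-1)/2 = 21 and rank (7-1)/2 = 3. In the classification of classical Lie algebras, the orthogonal algebra so(2n+1) in an odd number of variables has type B_n; here n = 3, so the Dynkin diagram is a chain of 3 nodes with a double edge at one end; the terminal node there is the unique short simple root (B_3). Hence the type is B_3.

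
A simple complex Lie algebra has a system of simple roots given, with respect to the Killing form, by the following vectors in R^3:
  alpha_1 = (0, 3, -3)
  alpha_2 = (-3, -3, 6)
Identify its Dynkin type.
type G_2

Compute the Cartan integers a_ij = 2(alpha_i, alpha_j)/(alpha_j, alpha_j); the resulting 2x2 Cartan matrix is
[[2, -1], [-3, 2]].
The roots have two lengths (squared-length ratio 3:1); the short ones are alpha_{1}. The associated Dynkin diagram is two nodes joined by a triple edge (G_2), so the type is G_2.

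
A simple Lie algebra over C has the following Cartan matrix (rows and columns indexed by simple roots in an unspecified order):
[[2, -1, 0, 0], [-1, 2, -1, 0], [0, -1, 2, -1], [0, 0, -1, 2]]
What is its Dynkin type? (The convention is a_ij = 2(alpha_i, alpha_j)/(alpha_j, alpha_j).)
type A_4

The matrix has rank 4 with 2's on the diagonal. Reading the off-diagonal entries as Dynkin edges (a single edge where a_ij = a_ji = -1; a double or triple edge where a_ij * a_ji = 2 or 3), the diagram is a chain of 4 nodes with single edges (A_4). One simple-root ordering that puts it in standard form is (alpha_1, alpha_2, alpha_3, alpha_4). So the algebra is type A_4, i.e. sl(5).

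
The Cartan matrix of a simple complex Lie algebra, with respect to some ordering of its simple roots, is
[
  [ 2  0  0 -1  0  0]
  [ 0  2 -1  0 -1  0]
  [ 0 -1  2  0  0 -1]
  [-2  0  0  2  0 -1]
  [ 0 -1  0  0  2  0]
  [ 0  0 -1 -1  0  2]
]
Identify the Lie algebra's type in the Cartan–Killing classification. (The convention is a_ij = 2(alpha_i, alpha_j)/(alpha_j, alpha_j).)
The matrix has rank 6 with 2's on the diagonal. Reading the off-diagonal entries as Dynkin edges (a single edge where a_ij = a_ji = -1; a double or triple edge where a_ij * a_ji = 2 or 3), the diagram is a chain of 6 nodes with a double edge at one end; the terminal node there is the unique short simple root (B_6). One simple-root ordering that puts it in standard form is (alpha_5, alpha_2, alpha_3, alpha_6, alpha_4, alpha_1). So the algebra is type B_6, i.e. so(13).

B_6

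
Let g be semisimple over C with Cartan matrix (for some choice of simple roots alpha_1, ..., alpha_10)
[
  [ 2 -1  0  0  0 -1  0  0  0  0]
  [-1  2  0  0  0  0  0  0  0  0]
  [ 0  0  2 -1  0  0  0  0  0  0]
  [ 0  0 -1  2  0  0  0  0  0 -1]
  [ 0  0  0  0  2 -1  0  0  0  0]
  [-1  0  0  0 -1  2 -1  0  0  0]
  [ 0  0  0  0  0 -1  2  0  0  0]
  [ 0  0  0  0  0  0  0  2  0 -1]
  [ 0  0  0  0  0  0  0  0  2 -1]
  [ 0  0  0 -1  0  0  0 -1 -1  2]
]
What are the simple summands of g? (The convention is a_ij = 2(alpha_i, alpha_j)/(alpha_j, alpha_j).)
type D_5 + type D_5

The diagram associated to this matrix has two connected components: the simple roots {alpha_3, alpha_4, alpha_8, alpha_9, alpha_10} form a chain of 3 nodes with a fork of two nodes at one end (D_5), and {alpha_1, alpha_2, alpha_5, alpha_6, alpha_7} form a chain of 3 nodes with a fork of two nodes at one end (D_5). A semisimple Lie algebra decomposes uniquely as the direct sum of simple ideals, one per connected component of its Dynkin diagram, so g ≅ D_5 ⊕ D_5 (dimension 45 + 45 = 90).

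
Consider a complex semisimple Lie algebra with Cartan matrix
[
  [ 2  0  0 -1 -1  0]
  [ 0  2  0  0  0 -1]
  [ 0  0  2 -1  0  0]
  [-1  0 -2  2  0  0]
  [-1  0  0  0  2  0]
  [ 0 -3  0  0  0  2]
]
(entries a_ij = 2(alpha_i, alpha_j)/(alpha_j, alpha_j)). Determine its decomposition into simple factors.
The diagram associated to this matrix has two connected components: the simple roots {alpha_1, alpha_3, alpha_4, alpha_5} form a chain of 4 nodes with a double edge at one end; the terminal node there is the unique short simple root (B_4), and {alpha_2, alpha_6} form two nodes joined by a triple edge (G_2). A semisimple Lie algebra decomposes uniquely as the direct sum of simple ideals, one per connected component of its Dynkin diagram, so g ≅ B_4 ⊕ G_2 (dimension 36 + 14 = 50).

B4 + G2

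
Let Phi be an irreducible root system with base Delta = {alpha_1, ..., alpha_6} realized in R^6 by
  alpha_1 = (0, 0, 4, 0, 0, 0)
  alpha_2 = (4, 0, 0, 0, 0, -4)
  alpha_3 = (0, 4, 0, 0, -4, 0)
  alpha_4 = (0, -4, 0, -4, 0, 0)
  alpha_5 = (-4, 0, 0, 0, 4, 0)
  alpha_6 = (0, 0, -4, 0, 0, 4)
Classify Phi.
type B_6

Compute the Cartan integers a_ij = 2(alpha_i, alpha_j)/(alpha_j, alpha_j); the resulting 6x6 Cartan matrix is
[[2, 0, 0, 0, 0, -1], [0, 2, 0, 0, -1, -1], [0, 0, 2, -1, -1, 0], [0, 0, -1, 2, 0, 0], [0, -1, -1, 0, 2, 0], [-2, -1, 0, 0, 0, 2]].
The roots have two lengths (squared-length ratio 2:1); the short ones are alpha_{1}. The associated Dynkin diagram is a chain of 6 nodes with a double edge at one end; the terminal node there is the unique short simple root (B_6), so the type is B_6 (the algebra so(13)).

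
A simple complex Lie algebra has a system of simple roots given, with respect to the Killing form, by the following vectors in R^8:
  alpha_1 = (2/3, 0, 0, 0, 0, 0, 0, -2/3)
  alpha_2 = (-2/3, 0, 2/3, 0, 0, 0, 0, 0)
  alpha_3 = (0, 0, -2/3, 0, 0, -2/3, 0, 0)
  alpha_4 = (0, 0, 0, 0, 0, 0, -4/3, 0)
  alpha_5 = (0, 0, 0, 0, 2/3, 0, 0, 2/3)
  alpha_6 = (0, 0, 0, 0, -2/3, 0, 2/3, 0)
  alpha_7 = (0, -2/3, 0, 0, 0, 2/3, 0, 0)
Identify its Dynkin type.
C_7 (sp(14))

Compute the Cartan integers a_ij = 2(alpha_i, alpha_j)/(alpha_j, alpha_j); the resulting 7x7 Cartan matrix is
[[2, -1, 0, 0, -1, 0, 0], [-1, 2, -1, 0, 0, 0, 0], [0, -1, 2, 0, 0, 0, -1], [0, 0, 0, 2, 0, -2, 0], [-1, 0, 0, 0, 2, -1, 0], [0, 0, 0, -1, -1, 2, 0], [0, 0, -1, 0, 0, 0, 2]].
The roots have two lengths (squared-length ratio 2:1); the short ones are alpha_{1,2,3,5,6,7}. The associated Dynkin diagram is a chain of 7 nodes with a double edge at one end; the terminal node there is the unique long simple root (C_7), so the type is C_7 (the algebra sp(14)).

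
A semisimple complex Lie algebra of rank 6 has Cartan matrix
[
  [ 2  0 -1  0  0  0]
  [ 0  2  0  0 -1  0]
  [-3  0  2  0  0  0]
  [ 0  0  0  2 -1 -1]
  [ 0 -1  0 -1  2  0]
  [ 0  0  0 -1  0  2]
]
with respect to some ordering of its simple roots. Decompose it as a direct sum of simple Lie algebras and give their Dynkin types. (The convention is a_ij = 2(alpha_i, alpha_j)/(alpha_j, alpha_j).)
The diagram associated to this matrix has two connected components: the simple roots {alpha_2, alpha_4, alpha_5, alpha_6} form a chain of 4 nodes with single edges (A_4), and {alpha_1, alpha_3} form two nodes joined by a triple edge (G_2). A semisimple Lie algebra decomposes uniquely as the direct sum of simple ideals, one per connected component of its Dynkin diagram, so g ≅ A_4 ⊕ G_2 (dimension 24 + 14 = 38).

A_4 (sl(5)) ⊕ G_2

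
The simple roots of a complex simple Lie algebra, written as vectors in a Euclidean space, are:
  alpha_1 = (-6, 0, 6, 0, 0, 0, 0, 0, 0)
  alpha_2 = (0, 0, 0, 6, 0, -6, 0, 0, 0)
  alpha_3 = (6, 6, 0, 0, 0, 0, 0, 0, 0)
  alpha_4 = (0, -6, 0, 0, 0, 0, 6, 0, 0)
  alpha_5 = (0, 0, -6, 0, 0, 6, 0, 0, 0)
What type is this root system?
Compute the Cartan integers a_ij = 2(alpha_i, alpha_j)/(alpha_j, alpha_j); the resulting 5x5 Cartan matrix is
[[2, 0, -1, 0, -1], [0, 2, 0, 0, -1], [-1, 0, 2, -1, 0], [0, 0, -1, 2, 0], [-1, -1, 0, 0, 2]].
All simple roots have the same length, so the diagram is simply laced. The associated Dynkin diagram is a chain of 5 nodes with single edges (A_5), so the type is A_5 (the algebra sl(6)).

A_5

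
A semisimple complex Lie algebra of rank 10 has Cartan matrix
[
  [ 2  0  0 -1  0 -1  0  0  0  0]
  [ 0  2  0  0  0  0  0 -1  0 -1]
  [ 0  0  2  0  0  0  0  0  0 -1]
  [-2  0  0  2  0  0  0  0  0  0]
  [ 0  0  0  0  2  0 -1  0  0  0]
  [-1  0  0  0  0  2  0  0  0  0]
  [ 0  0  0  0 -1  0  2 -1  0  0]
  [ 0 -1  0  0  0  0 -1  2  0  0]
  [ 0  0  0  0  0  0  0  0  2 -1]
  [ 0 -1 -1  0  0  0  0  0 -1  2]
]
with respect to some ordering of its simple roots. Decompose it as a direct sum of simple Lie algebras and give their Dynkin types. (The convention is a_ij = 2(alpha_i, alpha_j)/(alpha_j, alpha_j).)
The diagram associated to this matrix has two connected components: the simple roots {alpha_1, alpha_4, alpha_6} form a chain of 3 nodes with a double edge at one end; the terminal node there is the unique long simple root (C_3), and {alpha_2, alpha_3, alpha_5, alpha_7, alpha_8, alpha_9, alpha_10} form a chain of 5 nodes with a fork of two nodes at one end (D_7). A semisimple Lie algebra decomposes uniquely as the direct sum of simple ideals, one per connected component of its Dynkin diagram, so g ≅ C_3 ⊕ D_7 (dimension 21 + 91 = 112).

type C_3 + type D_7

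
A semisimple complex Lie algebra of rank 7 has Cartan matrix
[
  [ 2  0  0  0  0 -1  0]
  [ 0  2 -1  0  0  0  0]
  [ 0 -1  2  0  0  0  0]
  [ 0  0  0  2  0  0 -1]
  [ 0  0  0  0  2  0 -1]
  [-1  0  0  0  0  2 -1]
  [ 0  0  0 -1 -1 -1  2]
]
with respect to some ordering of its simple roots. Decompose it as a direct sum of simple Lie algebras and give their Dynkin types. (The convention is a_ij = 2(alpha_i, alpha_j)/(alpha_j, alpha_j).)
A_2 (sl(3)) + D_5 (so(10))

The diagram associated to this matrix has two connected components: the simple roots {alpha_2, alpha_3} form a chain of 2 nodes with single edges (A_2), and {alpha_1, alpha_4, alpha_5, alpha_6, alpha_7} form a chain of 3 nodes with a fork of two nodes at one end (D_5). A semisimple Lie algebra decomposes uniquely as the direct sum of simple ideals, one per connected component of its Dynkin diagram, so g ≅ A_2 ⊕ D_5 (dimension 8 + 45 = 53).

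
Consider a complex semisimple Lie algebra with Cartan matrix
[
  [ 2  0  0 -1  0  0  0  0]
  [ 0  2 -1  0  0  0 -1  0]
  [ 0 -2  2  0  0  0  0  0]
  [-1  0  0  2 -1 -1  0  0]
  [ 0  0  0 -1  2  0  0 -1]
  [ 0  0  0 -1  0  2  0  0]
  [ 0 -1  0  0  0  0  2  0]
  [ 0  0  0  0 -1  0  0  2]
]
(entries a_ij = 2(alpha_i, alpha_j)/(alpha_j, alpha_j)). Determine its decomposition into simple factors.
C3 + D5

The diagram associated to this matrix has two connected components: the simple roots {alpha_2, alpha_3, alpha_7} form a chain of 3 nodes with a double edge at one end; the terminal node there is the unique long simple root (C_3), and {alpha_1, alpha_4, alpha_5, alpha_6, alpha_8} form a chain of 3 nodes with a fork of two nodes at one end (D_5). A semisimple Lie algebra decomposes uniquely as the direct sum of simple ideals, one per connected component of its Dynkin diagram, so g ≅ C_3 ⊕ D_5 (dimension 21 + 45 = 66).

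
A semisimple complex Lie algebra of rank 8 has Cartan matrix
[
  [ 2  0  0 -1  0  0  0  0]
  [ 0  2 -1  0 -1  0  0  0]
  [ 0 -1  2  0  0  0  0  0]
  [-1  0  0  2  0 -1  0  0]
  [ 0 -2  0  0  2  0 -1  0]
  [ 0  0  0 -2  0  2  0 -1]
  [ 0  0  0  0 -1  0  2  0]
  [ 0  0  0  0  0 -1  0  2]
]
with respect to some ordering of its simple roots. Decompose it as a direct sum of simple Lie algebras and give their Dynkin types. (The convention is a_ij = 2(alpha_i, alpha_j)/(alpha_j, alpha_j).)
type F_4 + type F_4

The diagram associated to this matrix has two connected components: the simple roots {alpha_2, alpha_3, alpha_5, alpha_7} form a chain of 4 nodes with a double edge between the middle two (F_4), and {alpha_1, alpha_4, alpha_6, alpha_8} form a chain of 4 nodes with a double edge between the middle two (F_4). A semisimple Lie algebra decomposes uniquely as the direct sum of simple ideals, one per connected component of its Dynkin diagram, so g ≅ F_4 ⊕ F_4 (dimension 52 + 52 = 104).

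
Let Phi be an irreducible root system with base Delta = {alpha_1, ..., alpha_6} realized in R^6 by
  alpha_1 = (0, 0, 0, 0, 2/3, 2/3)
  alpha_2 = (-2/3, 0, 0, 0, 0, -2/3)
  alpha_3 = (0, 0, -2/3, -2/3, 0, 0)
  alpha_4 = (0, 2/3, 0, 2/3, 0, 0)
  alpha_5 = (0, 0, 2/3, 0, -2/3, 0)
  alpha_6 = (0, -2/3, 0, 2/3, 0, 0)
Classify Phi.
D_6 (so(12))

Compute the Cartan integers a_ij = 2(alpha_i, alpha_j)/(alpha_j, alpha_j); the resulting 6x6 Cartan matrix is
[[2, -1, 0, 0, -1, 0], [-1, 2, 0, 0, 0, 0], [0, 0, 2, -1, -1, -1], [0, 0, -1, 2, 0, 0], [-1, 0, -1, 0, 2, 0], [0, 0, -1, 0, 0, 2]].
All simple roots have the same length, so the diagram is simply laced. The associated Dynkin diagram is a chain of 4 nodes with a fork of two nodes at one end (D_6), so the type is D_6 (the algebra so(12)).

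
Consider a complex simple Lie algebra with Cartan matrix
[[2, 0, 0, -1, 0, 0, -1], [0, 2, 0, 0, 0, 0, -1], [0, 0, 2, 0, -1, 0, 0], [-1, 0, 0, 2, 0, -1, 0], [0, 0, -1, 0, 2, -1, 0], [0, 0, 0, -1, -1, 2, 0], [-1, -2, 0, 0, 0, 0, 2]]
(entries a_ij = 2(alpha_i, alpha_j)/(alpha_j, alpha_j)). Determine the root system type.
type B_7

The matrix has rank 7 with 2's on the diagonal. Reading the off-diagonal entries as Dynkin edges (a single edge where a_ij = a_ji = -1; a double or triple edge where a_ij * a_ji = 2 or 3), the diagram is a chain of 7 nodes with a double edge at one end; the terminal node there is the unique short simple root (B_7). One simple-root ordering that puts it in standard form is (alpha_3, alpha_5, alpha_6, alpha_4, alpha_1, alpha_7, alpha_2). So the algebra is type B_7, i.e. so(15).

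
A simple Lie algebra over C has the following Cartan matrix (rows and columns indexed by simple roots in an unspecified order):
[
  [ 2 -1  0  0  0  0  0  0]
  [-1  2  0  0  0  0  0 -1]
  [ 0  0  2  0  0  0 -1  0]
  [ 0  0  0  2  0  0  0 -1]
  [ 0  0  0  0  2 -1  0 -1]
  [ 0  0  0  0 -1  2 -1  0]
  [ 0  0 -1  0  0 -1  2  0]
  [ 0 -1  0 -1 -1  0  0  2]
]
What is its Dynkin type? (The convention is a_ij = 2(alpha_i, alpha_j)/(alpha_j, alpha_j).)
The matrix has rank 8 with 2's on the diagonal. Reading the off-diagonal entries as Dynkin edges (a single edge where a_ij = a_ji = -1; a double or triple edge where a_ij * a_ji = 2 or 3), the diagram is a chain of 7 nodes with one extra node attached to the third node from one end (E_8). One simple-root ordering that puts it in standard form is (alpha_1, alpha_4, alpha_2, alpha_8, alpha_5, alpha_6, alpha_7, alpha_3). So the algebra is type E_8.

E_8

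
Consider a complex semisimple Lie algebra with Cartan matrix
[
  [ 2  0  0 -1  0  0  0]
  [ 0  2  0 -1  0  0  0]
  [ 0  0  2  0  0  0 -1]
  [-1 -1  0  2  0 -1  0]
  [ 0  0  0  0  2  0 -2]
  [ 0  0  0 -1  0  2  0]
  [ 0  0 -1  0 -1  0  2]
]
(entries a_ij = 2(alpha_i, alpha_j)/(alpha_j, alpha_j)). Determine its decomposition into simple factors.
type C_3 ⊕ type D_4

The diagram associated to this matrix has two connected components: the simple roots {alpha_3, alpha_5, alpha_7} form a chain of 3 nodes with a double edge at one end; the terminal node there is the unique long simple root (C_3), and {alpha_1, alpha_2, alpha_4, alpha_6} form a chain of 2 nodes with a fork of two nodes at one end (D_4). A semisimple Lie algebra decomposes uniquely as the direct sum of simple ideals, one per connected component of its Dynkin diagram, so g ≅ C_3 ⊕ D_4 (dimension 21 + 28 = 49).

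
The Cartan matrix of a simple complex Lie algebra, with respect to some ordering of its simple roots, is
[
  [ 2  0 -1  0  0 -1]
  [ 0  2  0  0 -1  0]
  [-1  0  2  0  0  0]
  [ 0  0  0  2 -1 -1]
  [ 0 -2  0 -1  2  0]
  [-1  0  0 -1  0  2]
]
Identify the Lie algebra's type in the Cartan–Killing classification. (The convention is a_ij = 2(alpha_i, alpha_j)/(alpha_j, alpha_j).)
The matrix has rank 6 with 2's on the diagonal. Reading the off-diagonal entries as Dynkin edges (a single edge where a_ij = a_ji = -1; a double or triple edge where a_ij * a_ji = 2 or 3), the diagram is a chain of 6 nodes with a double edge at one end; the terminal node there is the unique short simple root (B_6). One simple-root ordering that puts it in standard form is (alpha_3, alpha_1, alpha_6, alpha_4, alpha_5, alpha_2). So the algebra is type B_6, i.e. so(13).

type B_6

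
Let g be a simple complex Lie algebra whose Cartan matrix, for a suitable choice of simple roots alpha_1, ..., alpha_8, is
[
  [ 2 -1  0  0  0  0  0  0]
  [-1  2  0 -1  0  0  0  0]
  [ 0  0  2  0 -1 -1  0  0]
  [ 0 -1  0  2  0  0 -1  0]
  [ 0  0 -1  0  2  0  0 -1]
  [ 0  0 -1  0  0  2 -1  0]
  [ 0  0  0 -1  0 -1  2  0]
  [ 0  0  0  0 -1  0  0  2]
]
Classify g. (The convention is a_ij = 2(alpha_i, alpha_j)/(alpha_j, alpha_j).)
type A_8

The matrix has rank 8 with 2's on the diagonal. Reading the off-diagonal entries as Dynkin edges (a single edge where a_ij = a_ji = -1; a double or triple edge where a_ij * a_ji = 2 or 3), the diagram is a chain of 8 nodes with single edges (A_8). One simple-root ordering that puts it in standard form is (alpha_1, alpha_2, alpha_4, alpha_7, alpha_6, alpha_3, alpha_5, alpha_8). So the algebra is type A_8, i.e. sl(9).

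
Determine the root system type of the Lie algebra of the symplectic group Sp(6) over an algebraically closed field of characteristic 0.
This is sp(6), which has dimension 6(6+1)/2 = 21 and rank 6/2 = 3. In the classification of classical Lie algebras, the symplectic algebra sp(2n) has type C_n; here n = 3, so the Dynkin diagram is a chain of 3 nodes with a double edge at one end; the terminal node there is the unique long simple root (C_3). Hence the type is C_3.

C_3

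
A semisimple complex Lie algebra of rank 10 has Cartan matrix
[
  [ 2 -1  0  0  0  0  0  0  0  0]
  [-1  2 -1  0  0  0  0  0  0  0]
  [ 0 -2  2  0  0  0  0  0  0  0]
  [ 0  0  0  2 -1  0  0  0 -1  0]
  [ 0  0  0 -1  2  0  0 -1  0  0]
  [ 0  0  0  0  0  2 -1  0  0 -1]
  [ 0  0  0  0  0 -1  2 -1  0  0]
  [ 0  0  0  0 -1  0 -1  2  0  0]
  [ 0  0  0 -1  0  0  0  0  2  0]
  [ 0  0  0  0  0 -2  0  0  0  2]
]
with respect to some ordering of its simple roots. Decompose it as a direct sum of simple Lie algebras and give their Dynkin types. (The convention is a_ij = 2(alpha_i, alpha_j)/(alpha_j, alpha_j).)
The diagram associated to this matrix has two connected components: the simple roots {alpha_1, alpha_2, alpha_3} form a chain of 3 nodes with a double edge at one end; the terminal node there is the unique long simple root (C_3), and {alpha_4, alpha_5, alpha_6, alpha_7, alpha_8, alpha_9, alpha_10} form a chain of 7 nodes with a double edge at one end; the terminal node there is the unique long simple root (C_7). A semisimple Lie algebra decomposes uniquely as the direct sum of simple ideals, one per connected component of its Dynkin diagram, so g ≅ C_3 ⊕ C_7 (dimension 21 + 105 = 126).

C3 + C7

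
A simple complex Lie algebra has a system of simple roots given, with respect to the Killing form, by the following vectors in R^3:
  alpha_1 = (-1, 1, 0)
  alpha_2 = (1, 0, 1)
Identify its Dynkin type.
Compute the Cartan integers a_ij = 2(alpha_i, alpha_j)/(alpha_j, alpha_j); the resulting 2x2 Cartan matrix is
[[2, -1], [-1, 2]].
All simple roots have the same length, so the diagram is simply laced. The associated Dynkin diagram is a chain of 2 nodes with single edges (A_2), so the type is A_2 (the algebra sl(3)).

A_2 (sl(3))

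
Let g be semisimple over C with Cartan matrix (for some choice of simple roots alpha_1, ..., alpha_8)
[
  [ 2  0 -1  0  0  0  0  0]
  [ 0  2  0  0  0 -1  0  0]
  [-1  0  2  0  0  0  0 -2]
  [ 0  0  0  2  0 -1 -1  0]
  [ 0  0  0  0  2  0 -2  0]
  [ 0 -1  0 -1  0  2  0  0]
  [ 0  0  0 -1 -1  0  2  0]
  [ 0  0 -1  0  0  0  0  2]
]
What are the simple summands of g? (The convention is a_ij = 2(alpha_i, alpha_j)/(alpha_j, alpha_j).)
The diagram associated to this matrix has two connected components: the simple roots {alpha_1, alpha_3, alpha_8} form a chain of 3 nodes with a double edge at one end; the terminal node there is the unique short simple root (B_3), and {alpha_2, alpha_4, alpha_5, alpha_6, alpha_7} form a chain of 5 nodes with a double edge at one end; the terminal node there is the unique long simple root (C_5). A semisimple Lie algebra decomposes uniquely as the direct sum of simple ideals, one per connected component of its Dynkin diagram, so g ≅ B_3 ⊕ C_5 (dimension 21 + 55 = 76).

B_3 (so(7)) ⊕ C_5 (sp(10))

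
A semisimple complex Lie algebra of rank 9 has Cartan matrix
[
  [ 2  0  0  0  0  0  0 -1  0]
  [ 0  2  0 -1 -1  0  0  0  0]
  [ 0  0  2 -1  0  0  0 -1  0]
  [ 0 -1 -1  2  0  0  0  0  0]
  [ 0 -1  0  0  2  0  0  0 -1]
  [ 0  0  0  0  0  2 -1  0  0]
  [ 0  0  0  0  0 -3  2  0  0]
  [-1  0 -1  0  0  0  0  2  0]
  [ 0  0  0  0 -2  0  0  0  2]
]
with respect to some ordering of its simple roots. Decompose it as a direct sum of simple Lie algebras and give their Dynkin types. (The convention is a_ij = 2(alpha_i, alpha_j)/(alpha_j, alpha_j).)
type C_7 ⊕ type G_2

The diagram associated to this matrix has two connected components: the simple roots {alpha_1, alpha_2, alpha_3, alpha_4, alpha_5, alpha_8, alpha_9} form a chain of 7 nodes with a double edge at one end; the terminal node there is the unique long simple root (C_7), and {alpha_6, alpha_7} form two nodes joined by a triple edge (G_2). A semisimple Lie algebra decomposes uniquely as the direct sum of simple ideals, one per connected component of its Dynkin diagram, so g ≅ C_7 ⊕ G_2 (dimension 105 + 14 = 119).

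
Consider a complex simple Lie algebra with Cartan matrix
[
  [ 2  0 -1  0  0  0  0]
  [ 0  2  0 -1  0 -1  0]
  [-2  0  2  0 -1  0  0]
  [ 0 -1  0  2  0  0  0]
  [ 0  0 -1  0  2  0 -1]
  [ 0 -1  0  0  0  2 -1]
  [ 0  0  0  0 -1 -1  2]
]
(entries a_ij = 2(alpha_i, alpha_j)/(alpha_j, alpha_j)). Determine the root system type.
The matrix has rank 7 with 2's on the diagonal. Reading the off-diagonal entries as Dynkin edges (a single edge where a_ij = a_ji = -1; a double or triple edge where a_ij * a_ji = 2 or 3), the diagram is a chain of 7 nodes with a double edge at one end; the terminal node there is the unique short simple root (B_7). One simple-root ordering that puts it in standard form is (alpha_4, alpha_2, alpha_6, alpha_7, alpha_5, alpha_3, alpha_1). So the algebra is type B_7, i.e. so(15).

B_7 (so(15))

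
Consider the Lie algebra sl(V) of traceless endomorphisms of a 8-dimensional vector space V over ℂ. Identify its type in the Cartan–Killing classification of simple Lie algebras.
type A_7

This is sl(8), which has dimension 8^2 - 1 = 63 and rank 8 - 1 = 7 (a Cartan subalgebra is the diagonal traceless matrices). In the classification of classical Lie algebras, the special linear algebra sl(n+1) has type A_n; here n = 7, so the Dynkin diagram is a chain of 7 nodes with single edges (A_7). Hence the type is A_7.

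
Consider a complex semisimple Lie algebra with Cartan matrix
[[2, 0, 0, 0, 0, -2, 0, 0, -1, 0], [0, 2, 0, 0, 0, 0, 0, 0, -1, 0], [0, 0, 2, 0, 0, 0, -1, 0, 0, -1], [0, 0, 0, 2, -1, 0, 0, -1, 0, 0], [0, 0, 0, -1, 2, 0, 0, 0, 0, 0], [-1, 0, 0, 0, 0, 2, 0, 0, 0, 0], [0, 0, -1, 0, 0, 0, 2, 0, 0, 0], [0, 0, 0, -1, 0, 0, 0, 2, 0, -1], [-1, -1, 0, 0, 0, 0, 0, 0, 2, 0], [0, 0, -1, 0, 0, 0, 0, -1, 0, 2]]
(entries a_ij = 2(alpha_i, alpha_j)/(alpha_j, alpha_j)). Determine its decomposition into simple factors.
A6 + B4

The diagram associated to this matrix has two connected components: the simple roots {alpha_3, alpha_4, alpha_5, alpha_7, alpha_8, alpha_10} form a chain of 6 nodes with single edges (A_6), and {alpha_1, alpha_2, alpha_6, alpha_9} form a chain of 4 nodes with a double edge at one end; the terminal node there is the unique short simple root (B_4). A semisimple Lie algebra decomposes uniquely as the direct sum of simple ideals, one per connected component of its Dynkin diagram, so g ≅ A_6 ⊕ B_4 (dimension 48 + 36 = 84).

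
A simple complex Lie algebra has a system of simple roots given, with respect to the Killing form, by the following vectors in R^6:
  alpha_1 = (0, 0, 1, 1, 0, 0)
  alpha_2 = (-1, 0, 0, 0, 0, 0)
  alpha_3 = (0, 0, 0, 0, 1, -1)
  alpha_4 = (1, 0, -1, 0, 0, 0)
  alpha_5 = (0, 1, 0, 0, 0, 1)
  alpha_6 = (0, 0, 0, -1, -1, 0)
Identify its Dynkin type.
type B_6

Compute the Cartan integers a_ij = 2(alpha_i, alpha_j)/(alpha_j, alpha_j); the resulting 6x6 Cartan matrix is
[[2, 0, 0, -1, 0, -1], [0, 2, 0, -1, 0, 0], [0, 0, 2, 0, -1, -1], [-1, -2, 0, 2, 0, 0], [0, 0, -1, 0, 2, 0], [-1, 0, -1, 0, 0, 2]].
The roots have two lengths (squared-length ratio 2:1); the short ones are alpha_{2}. The associated Dynkin diagram is a chain of 6 nodes with a double edge at one end; the terminal node there is the unique short simple root (B_6), so the type is B_6 (the algebra so(13)).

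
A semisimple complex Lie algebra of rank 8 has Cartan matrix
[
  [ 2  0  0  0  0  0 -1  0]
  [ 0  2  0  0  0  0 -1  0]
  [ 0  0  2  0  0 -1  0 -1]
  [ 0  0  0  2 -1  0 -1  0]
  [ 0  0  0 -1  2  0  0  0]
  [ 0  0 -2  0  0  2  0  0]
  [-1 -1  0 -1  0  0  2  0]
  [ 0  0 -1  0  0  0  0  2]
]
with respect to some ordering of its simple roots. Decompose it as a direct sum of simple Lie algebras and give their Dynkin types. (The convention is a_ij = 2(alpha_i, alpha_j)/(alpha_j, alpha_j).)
The diagram associated to this matrix has two connected components: the simple roots {alpha_3, alpha_6, alpha_8} form a chain of 3 nodes with a double edge at one end; the terminal node there is the unique long simple root (C_3), and {alpha_1, alpha_2, alpha_4, alpha_5, alpha_7} form a chain of 3 nodes with a fork of two nodes at one end (D_5). A semisimple Lie algebra decomposes uniquely as the direct sum of simple ideals, one per connected component of its Dynkin diagram, so g ≅ C_3 ⊕ D_5 (dimension 21 + 45 = 66).

C3 + D5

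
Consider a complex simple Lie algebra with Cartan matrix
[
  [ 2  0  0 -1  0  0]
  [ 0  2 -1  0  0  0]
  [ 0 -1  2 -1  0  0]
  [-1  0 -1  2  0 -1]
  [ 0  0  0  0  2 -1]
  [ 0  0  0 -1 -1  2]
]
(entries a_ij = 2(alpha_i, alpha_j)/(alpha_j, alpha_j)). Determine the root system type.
E_6

The matrix has rank 6 with 2's on the diagonal. Reading the off-diagonal entries as Dynkin edges (a single edge where a_ij = a_ji = -1; a double or triple edge where a_ij * a_ji = 2 or 3), the diagram is a chain of 5 nodes with one extra node attached to the third node from one end (E_6). One simple-root ordering that puts it in standard form is (alpha_2, alpha_1, alpha_3, alpha_4, alpha_6, alpha_5). So the algebra is type E_6.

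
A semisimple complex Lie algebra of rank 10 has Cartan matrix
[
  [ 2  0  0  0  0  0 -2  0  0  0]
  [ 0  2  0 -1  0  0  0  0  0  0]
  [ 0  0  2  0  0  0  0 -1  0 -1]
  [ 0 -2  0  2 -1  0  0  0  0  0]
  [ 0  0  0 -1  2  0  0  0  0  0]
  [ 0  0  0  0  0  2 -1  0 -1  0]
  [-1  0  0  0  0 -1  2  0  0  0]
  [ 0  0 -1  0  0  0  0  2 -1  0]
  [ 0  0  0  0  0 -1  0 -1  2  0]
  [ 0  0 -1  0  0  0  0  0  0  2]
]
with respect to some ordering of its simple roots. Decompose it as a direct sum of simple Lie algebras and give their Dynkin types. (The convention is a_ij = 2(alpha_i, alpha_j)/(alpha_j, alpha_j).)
The diagram associated to this matrix has two connected components: the simple roots {alpha_2, alpha_4, alpha_5} form a chain of 3 nodes with a double edge at one end; the terminal node there is the unique short simple root (B_3), and {alpha_1, alpha_3, alpha_6, alpha_7, alpha_8, alpha_9, alpha_10} form a chain of 7 nodes with a double edge at one end; the terminal node there is the unique long simple root (C_7). A semisimple Lie algebra decomposes uniquely as the direct sum of simple ideals, one per connected component of its Dynkin diagram, so g ≅ B_3 ⊕ C_7 (dimension 21 + 105 = 126).

type B_3 + type C_7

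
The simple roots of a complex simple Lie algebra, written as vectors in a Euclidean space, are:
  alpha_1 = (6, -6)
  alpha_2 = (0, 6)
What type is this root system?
B_2

Compute the Cartan integers a_ij = 2(alpha_i, alpha_j)/(alpha_j, alpha_j); the resulting 2x2 Cartan matrix is
[[2, -2], [-1, 2]].
The roots have two lengths (squared-length ratio 2:1); the short ones are alpha_{2}. The associated Dynkin diagram is a chain of 2 nodes with a double edge at one end; the terminal node there is the unique short simple root (B_2), so the type is B_2 (the algebra so(5)).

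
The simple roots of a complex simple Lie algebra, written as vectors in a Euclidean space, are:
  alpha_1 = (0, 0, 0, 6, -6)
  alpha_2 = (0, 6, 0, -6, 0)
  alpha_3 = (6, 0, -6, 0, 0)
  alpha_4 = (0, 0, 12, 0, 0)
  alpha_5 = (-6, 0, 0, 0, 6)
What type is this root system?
type C_5

Compute the Cartan integers a_ij = 2(alpha_i, alpha_j)/(alpha_j, alpha_j); the resulting 5x5 Cartan matrix is
[[2, -1, 0, 0, -1], [-1, 2, 0, 0, 0], [0, 0, 2, -1, -1], [0, 0, -2, 2, 0], [-1, 0, -1, 0, 2]].
The roots have two lengths (squared-length ratio 2:1); the short ones are alpha_{1,2,3,5}. The associated Dynkin diagram is a chain of 5 nodes with a double edge at one end; the terminal node there is the unique long simple root (C_5), so the type is C_5 (the algebra sp(10)).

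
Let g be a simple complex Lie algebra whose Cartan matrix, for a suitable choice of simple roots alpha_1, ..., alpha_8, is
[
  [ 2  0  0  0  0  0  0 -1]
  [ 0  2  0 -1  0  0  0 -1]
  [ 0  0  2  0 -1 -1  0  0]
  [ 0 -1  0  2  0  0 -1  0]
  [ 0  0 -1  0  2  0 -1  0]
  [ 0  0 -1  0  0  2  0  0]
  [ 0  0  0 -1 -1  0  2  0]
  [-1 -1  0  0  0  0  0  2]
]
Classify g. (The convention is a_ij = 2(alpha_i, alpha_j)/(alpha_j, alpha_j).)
The matrix has rank 8 with 2's on the diagonal. Reading the off-diagonal entries as Dynkin edges (a single edge where a_ij = a_ji = -1; a double or triple edge where a_ij * a_ji = 2 or 3), the diagram is a chain of 8 nodes with single edges (A_8). One simple-root ordering that puts it in standard form is (alpha_6, alpha_3, alpha_5, alpha_7, alpha_4, alpha_2, alpha_8, alpha_1). So the algebra is type A_8, i.e. sl(9).

A8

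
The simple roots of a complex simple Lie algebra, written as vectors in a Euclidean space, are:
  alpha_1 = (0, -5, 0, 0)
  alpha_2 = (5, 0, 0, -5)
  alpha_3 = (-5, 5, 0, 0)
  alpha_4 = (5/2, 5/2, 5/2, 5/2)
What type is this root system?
Compute the Cartan integers a_ij = 2(alpha_i, alpha_j)/(alpha_j, alpha_j); the resulting 4x4 Cartan matrix is
[[2, 0, -1, -1], [0, 2, -1, 0], [-2, -1, 2, 0], [-1, 0, 0, 2]].
The roots have two lengths (squared-length ratio 2:1); the short ones are alpha_{1,4}. The associated Dynkin diagram is a chain of 4 nodes with a double edge between the middle two (F_4), so the type is F_4.

type F_4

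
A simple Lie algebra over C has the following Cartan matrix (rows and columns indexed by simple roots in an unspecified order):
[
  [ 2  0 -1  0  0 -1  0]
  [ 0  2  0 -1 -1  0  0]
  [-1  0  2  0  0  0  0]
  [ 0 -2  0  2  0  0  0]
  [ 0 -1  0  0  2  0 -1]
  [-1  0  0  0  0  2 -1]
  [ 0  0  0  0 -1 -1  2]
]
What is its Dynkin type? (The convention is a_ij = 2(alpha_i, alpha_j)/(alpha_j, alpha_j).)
The matrix has rank 7 with 2's on the diagonal. Reading the off-diagonal entries as Dynkin edges (a single edge where a_ij = a_ji = -1; a double or triple edge where a_ij * a_ji = 2 or 3), the diagram is a chain of 7 nodes with a double edge at one end; the terminal node there is the unique long simple root (C_7). One simple-root ordering that puts it in standard form is (alpha_3, alpha_1, alpha_6, alpha_7, alpha_5, alpha_2, alpha_4). So the algebra is type C_7, i.e. sp(14).

C_7 (sp(14))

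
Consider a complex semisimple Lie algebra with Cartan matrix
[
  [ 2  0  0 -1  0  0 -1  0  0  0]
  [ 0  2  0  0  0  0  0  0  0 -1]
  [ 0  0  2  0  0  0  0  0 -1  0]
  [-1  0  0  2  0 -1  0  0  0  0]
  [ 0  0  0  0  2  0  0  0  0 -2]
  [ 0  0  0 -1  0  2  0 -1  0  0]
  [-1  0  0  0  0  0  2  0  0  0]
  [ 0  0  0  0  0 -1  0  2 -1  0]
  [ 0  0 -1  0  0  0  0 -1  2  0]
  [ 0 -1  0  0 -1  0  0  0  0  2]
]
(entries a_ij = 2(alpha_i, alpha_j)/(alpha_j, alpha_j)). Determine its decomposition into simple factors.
A_7 + C_3

The diagram associated to this matrix has two connected components: the simple roots {alpha_1, alpha_3, alpha_4, alpha_6, alpha_7, alpha_8, alpha_9} form a chain of 7 nodes with single edges (A_7), and {alpha_2, alpha_5, alpha_10} form a chain of 3 nodes with a double edge at one end; the terminal node there is the unique long simple root (C_3). A semisimple Lie algebra decomposes uniquely as the direct sum of simple ideals, one per connected component of its Dynkin diagram, so g ≅ A_7 ⊕ C_3 (dimension 63 + 21 = 84).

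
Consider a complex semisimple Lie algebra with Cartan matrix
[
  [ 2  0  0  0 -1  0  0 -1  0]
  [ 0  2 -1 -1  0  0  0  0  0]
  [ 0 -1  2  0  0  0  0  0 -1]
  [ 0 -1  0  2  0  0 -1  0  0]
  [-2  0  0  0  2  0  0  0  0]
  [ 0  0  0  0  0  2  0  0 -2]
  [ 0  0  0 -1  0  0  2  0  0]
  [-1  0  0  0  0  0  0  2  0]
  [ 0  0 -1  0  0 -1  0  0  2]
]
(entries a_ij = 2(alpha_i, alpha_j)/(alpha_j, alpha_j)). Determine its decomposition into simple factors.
The diagram associated to this matrix has two connected components: the simple roots {alpha_1, alpha_5, alpha_8} form a chain of 3 nodes with a double edge at one end; the terminal node there is the unique long simple root (C_3), and {alpha_2, alpha_3, alpha_4, alpha_6, alpha_7, alpha_9} form a chain of 6 nodes with a double edge at one end; the terminal node there is the unique long simple root (C_6). A semisimple Lie algebra decomposes uniquely as the direct sum of simple ideals, one per connected component of its Dynkin diagram, so g ≅ C_3 ⊕ C_6 (dimension 21 + 78 = 99).

C3 + C6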